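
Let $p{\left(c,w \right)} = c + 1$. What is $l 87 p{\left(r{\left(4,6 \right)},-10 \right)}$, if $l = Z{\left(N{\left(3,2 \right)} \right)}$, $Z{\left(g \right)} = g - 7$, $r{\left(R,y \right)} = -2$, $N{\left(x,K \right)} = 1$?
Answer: $522$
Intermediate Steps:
$Z{\left(g \right)} = -7 + g$
$p{\left(c,w \right)} = 1 + c$
$l = -6$ ($l = -7 + 1 = -6$)
$l 87 p{\left(r{\left(4,6 \right)},-10 \right)} = \left(-6\right) 87 \left(1 - 2\right) = \left(-522\right) \left(-1\right) = 522$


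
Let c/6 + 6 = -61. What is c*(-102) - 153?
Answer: 40851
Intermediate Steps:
c = -402 (c = -36 + 6*(-61) = -36 - 366 = -402)
c*(-102) - 153 = -402*(-102) - 153 = 41004 - 153 = 40851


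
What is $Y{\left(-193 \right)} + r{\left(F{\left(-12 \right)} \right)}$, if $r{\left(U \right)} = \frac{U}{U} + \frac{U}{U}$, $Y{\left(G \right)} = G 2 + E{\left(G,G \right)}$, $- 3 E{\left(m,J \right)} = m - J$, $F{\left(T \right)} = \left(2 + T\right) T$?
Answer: $-384$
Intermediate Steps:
$F{\left(T \right)} = T \left(2 + T\right)$
$E{\left(m,J \right)} = - \frac{m}{3} + \frac{J}{3}$ ($E{\left(m,J \right)} = - \frac{m - J}{3} = - \frac{m}{3} + \frac{J}{3}$)
$Y{\left(G \right)} = 2 G$ ($Y{\left(G \right)} = G 2 + \left(- \frac{G}{3} + \frac{G}{3}\right) = 2 G + 0 = 2 G$)
$r{\left(U \right)} = 2$ ($r{\left(U \right)} = 1 + 1 = 2$)
$Y{\left(-193 \right)} + r{\left(F{\left(-12 \right)} \right)} = 2 \left(-193\right) + 2 = -386 + 2 = -384$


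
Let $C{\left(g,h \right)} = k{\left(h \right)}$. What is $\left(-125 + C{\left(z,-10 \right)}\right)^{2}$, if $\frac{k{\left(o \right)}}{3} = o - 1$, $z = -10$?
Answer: $24964$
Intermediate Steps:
$k{\left(o \right)} = -3 + 3 o$ ($k{\left(o \right)} = 3 \left(o - 1\right) = 3 \left(-1 + o\right) = -3 + 3 o$)
$C{\left(g,h \right)} = -3 + 3 h$
$\left(-125 + C{\left(z,-10 \right)}\right)^{2} = \left(-125 + \left(-3 + 3 \left(-10\right)\right)\right)^{2} = \left(-125 - 33\right)^{2} = \left(-158\right)^{2} = 24964$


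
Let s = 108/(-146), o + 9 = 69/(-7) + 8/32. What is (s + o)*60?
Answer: -593175/511 ≈ -1160.8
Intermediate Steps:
o = -521/28 (o = -9 + (69/(-7) + 8/32) = -9 + (69*(-1/7) + 8*(1/32)) = -9 + (-69/7 + 1/4) = -9 - 269/28 = -521/28 ≈ -18.607)
s = -54/73 (s = 108*(-1/146) = -54/73 ≈ -0.73973)
(s + o)*60 = (-54/73 - 521/28)*60 = -39545/2044*60 = -593175/511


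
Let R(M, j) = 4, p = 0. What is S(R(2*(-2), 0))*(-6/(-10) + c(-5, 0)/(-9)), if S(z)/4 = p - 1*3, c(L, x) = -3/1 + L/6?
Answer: -554/45 ≈ -12.311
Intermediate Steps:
c(L, x) = -3 + L/6 (c(L, x) = -3*1 + L*(⅙) = -3 + L/6)
S(z) = -12 (S(z) = 4*(0 - 1*3) = 4*(0 - 3) = 4*(-3) = -12)
S(R(2*(-2), 0))*(-6/(-10) + c(-5, 0)/(-9)) = -12*(-6/(-10) + (-3 + (⅙)*(-5))/(-9)) = -12*(-6*(-⅒) + (-3 - ⅚)*(-⅑)) = -12*(⅗ - 23/6*(-⅑)) = -12*(⅗ + 23/54) = -12*277/270 = -554/45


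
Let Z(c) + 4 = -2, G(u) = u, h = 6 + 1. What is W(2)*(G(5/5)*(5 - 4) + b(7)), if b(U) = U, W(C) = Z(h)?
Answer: -48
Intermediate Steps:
h = 7
Z(c) = -6 (Z(c) = -4 - 2 = -6)
W(C) = -6
W(2)*(G(5/5)*(5 - 4) + b(7)) = -6*((5/5)*(5 - 4) + 7) = -6*((5*(⅕))*1 + 7) = -6*(1*1 + 7) = -6*(1 + 7) = -6*8 = -48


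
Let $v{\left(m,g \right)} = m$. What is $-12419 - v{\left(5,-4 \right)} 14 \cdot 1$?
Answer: $-12489$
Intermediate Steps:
$-12419 - v{\left(5,-4 \right)} 14 \cdot 1 = -12419 - 5 \cdot 14 \cdot 1 = -12419 - 70 \cdot 1 = -12419 - 70 = -12489$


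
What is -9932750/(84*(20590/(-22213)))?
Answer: 22063617575/172956 ≈ 1.2757e+5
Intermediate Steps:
-9932750/(84*(20590/(-22213))) = -9932750/(84*(20590*(-1/22213))) = -9932750/(84*(-20590/22213)) = -9932750/(-1729560/22213) = -9932750*(-22213/1729560) = 22063617575/172956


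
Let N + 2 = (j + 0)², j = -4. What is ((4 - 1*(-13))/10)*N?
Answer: 119/5 ≈ 23.800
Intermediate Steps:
N = 14 (N = -2 + (-4 + 0)² = -2 + (-4)² = -2 + 16 = 14)
((4 - 1*(-13))/10)*N = ((4 - 1*(-13))/10)*14 = ((4 + 13)*(⅒))*14 = (17*(⅒))*14 = (17/10)*14 = 119/5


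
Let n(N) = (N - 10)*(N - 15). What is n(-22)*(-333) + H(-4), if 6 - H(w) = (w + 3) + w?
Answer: -394261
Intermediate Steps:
n(N) = (-15 + N)*(-10 + N) (n(N) = (-10 + N)*(-15 + N) = (-15 + N)*(-10 + N))
H(w) = 3 - 2*w (H(w) = 6 - ((w + 3) + w) = 6 - ((3 + w) + w) = 6 - (3 + 2*w) = 6 + (-3 - 2*w) = 3 - 2*w)
n(-22)*(-333) + H(-4) = (150 + (-22)² - 25*(-22))*(-333) + (3 - 2*(-4)) = (150 + 484 + 550)*(-333) + (3 + 8) = 1184*(-333) + 11 = -394272 + 11 = -394261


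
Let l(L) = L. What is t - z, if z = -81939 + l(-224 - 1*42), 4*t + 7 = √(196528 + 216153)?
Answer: 328813/4 + √412681/4 ≈ 82364.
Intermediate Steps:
t = -7/4 + √412681/4 (t = -7/4 + √(196528 + 216153)/4 = -7/4 + √412681/4 ≈ 158.85)
z = -82205 (z = -81939 + (-224 - 1*42) = -81939 + (-224 - 42) = -81939 - 266 = -82205)
t - z = (-7/4 + √412681/4) - 1*(-82205) = (-7/4 + √412681/4) + 82205 = 328813/4 + √412681/4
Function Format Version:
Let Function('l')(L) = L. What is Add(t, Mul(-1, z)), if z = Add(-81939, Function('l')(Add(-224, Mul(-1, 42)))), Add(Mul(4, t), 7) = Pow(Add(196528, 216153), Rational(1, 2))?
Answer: Add(Rational(328813, 4), Mul(Rational(1, 4), Pow(412681, Rational(1, 2)))) ≈ 82364.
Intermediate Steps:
t = Add(Rational(-7, 4), Mul(Rational(1, 4), Pow(412681, Rational(1, 2)))) (t = Add(Rational(-7, 4), Mul(Rational(1, 4), Pow(Add(196528, 216153), Rational(1, 2)))) = Add(Rational(-7, 4), Mul(Rational(1, 4), Pow(412681, Rational(1, 2)))) ≈ 158.85)
z = -82205 (z = Add(-81939, Add(-224, Mul(-1, 42))) = Add(-81939, Add(-224, -42)) = Add(-81939, -266) = -82205)
Add(t, Mul(-1, z)) = Add(Add(Rational(-7, 4), Mul(Rational(1, 4), Pow(412681, Rational(1, 2)))), Mul(-1, -82205)) = Add(Add(Rational(-7, 4), Mul(Rational(1, 4), Pow(412681, Rational(1, 2)))), 82205) = Add(Rational(328813, 4), Mul(Rational(1, 4), Pow(412681, Rational(1, 2))))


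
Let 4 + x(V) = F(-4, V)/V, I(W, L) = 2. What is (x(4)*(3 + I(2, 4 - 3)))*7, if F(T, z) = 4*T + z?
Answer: -245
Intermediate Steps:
F(T, z) = z + 4*T
x(V) = -4 + (-16 + V)/V (x(V) = -4 + (V + 4*(-4))/V = -4 + (V - 16)/V = -4 + (-16 + V)/V)
(x(4)*(3 + I(2, 4 - 3)))*7 = ((-3 - 16/4)*(3 + 2))*7 = ((-3 - 16*1/4)*5)*7 = ((-3 - 4)*5)*7 = -7*5*7 = -35*7 = -245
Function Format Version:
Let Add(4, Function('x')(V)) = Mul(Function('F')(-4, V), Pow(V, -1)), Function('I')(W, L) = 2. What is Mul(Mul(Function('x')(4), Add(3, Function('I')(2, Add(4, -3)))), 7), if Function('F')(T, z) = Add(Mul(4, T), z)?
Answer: -245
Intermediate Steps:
Function('F')(T, z) = Add(z, Mul(4, T))
Function('x')(V) = Add(-4, Mul(Pow(V, -1), Add(-16, V))) (Function('x')(V) = Add(-4, Mul(Add(V, Mul(4, -4)), Pow(V, -1))) = Add(-4, Mul(Add(V, -16), Pow(V, -1))) = Add(-4, Mul(Add(-16, V), Pow(V, -1))) = Add(-4, Mul(Pow(V, -1), Add(-16, V))))
Mul(Mul(Function('x')(4), Add(3, Function('I')(2, Add(4, -3)))), 7) = Mul(Mul(Add(-3, Mul(-16, Pow(4, -1))), Add(3, 2)), 7) = Mul(Mul(Add(-3, Mul(-16, Rational(1, 4))), 5), 7) = Mul(Mul(Add(-3, -4), 5), 7) = Mul(Mul(-7, 5), 7) = Mul(-35, 7) = -245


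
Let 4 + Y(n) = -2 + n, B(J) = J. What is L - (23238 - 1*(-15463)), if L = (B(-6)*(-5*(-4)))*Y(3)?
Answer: -38341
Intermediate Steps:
Y(n) = -6 + n (Y(n) = -4 + (-2 + n) = -6 + n)
L = 360 (L = (-(-30)*(-4))*(-6 + 3) = -6*20*(-3) = -120*(-3) = 360)
L - (23238 - 1*(-15463)) = 360 - (23238 - 1*(-15463)) = 360 - (23238 + 15463) = 360 - 1*38701 = 360 - 38701 = -38341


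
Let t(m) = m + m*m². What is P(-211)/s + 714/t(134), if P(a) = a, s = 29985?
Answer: -243153464/36075523215 ≈ -0.0067401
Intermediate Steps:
t(m) = m + m³
P(-211)/s + 714/t(134) = -211/29985 + 714/(134 + 134³) = -211*1/29985 + 714/(134 + 2406104) = -211/29985 + 714/2406238 = -211/29985 + 714*(1/2406238) = -211/29985 + 357/1203119 = -243153464/36075523215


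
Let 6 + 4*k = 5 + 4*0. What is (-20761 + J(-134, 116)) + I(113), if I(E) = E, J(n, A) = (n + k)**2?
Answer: -41999/16 ≈ -2624.9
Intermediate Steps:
k = -1/4 (k = -3/2 + (5 + 4*0)/4 = -3/2 + (5 + 0)/4 = -3/2 + (1/4)*5 = -3/2 + 5/4 = -1/4 ≈ -0.25000)
J(n, A) = (-1/4 + n)**2 (J(n, A) = (n - 1/4)**2 = (-1/4 + n)**2)
(-20761 + J(-134, 116)) + I(113) = (-20761 + (-1 + 4*(-134))**2/16) + 113 = (-20761 + (-1 - 536)**2/16) + 113 = (-20761 + (1/16)*(-537)**2) + 113 = (-20761 + (1/16)*288369) + 113 = (-20761 + 288369/16) + 113 = -43807/16 + 113 = -41999/16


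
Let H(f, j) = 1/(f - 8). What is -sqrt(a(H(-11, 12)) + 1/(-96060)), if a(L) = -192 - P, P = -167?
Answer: -I*sqrt(57672046515)/48030 ≈ -5.0*I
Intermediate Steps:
H(f, j) = 1/(-8 + f)
a(L) = -25 (a(L) = -192 - 1*(-167) = -192 + 167 = -25)
-sqrt(a(H(-11, 12)) + 1/(-96060)) = -sqrt(-25 + 1/(-96060)) = -sqrt(-25 - 1/96060) = -sqrt(-2401501/96060) = -I*sqrt(57672046515)/48030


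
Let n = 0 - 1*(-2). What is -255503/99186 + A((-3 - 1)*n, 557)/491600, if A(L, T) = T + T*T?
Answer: -23694417721/12189959400 ≈ -1.9438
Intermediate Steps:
n = 2 (n = 0 + 2 = 2)
A(L, T) = T + T²
-255503/99186 + A((-3 - 1)*n, 557)/491600 = -255503/99186 + (557*(1 + 557))/491600 = -255503*1/99186 + (557*558)*(1/491600) = -255503/99186 + 310806*(1/491600) = -255503/99186 + 155403/245800 = -23694417721/12189959400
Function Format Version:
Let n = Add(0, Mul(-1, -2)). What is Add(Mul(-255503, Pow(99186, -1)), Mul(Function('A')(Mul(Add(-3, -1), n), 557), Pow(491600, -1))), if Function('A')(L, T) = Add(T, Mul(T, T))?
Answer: Rational(-23694417721, 12189959400) ≈ -1.9438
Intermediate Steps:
n = 2 (n = Add(0, 2) = 2)
Function('A')(L, T) = Add(T, Pow(T, 2))
Add(Mul(-255503, Pow(99186, -1)), Mul(Function('A')(Mul(Add(-3, -1), n), 557), Pow(491600, -1))) = Add(Mul(-255503, Pow(99186, -1)), Mul(Mul(557, Add(1, 557)), Pow(491600, -1))) = Add(Mul(-255503, Rational(1, 99186)), Mul(Mul(557, 558), Rational(1, 491600))) = Add(Rational(-255503, 99186), Mul(310806, Rational(1, 491600))) = Add(Rational(-255503, 99186), Rational(155403, 245800)) = Rational(-23694417721, 12189959400)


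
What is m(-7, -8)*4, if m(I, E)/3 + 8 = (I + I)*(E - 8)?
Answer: 2592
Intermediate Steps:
m(I, E) = -24 + 6*I*(-8 + E) (m(I, E) = -24 + 3*((I + I)*(E - 8)) = -24 + 3*((2*I)*(-8 + E)) = -24 + 3*(2*I*(-8 + E)) = -24 + 6*I*(-8 + E))
m(-7, -8)*4 = (-24 - 48*(-7) + 6*(-8)*(-7))*4 = (-24 + 336 + 336)*4 = 648*4 = 2592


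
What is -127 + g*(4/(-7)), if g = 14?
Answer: -135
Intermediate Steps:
-127 + g*(4/(-7)) = -127 + 14*(4/(-7)) = -127 + 14*(4*(-1/7)) = -127 + 14*(-4/7) = -127 - 8 = -135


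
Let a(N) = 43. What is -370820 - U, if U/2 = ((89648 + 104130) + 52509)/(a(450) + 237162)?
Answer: -87960850674/237205 ≈ -3.7082e+5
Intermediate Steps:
U = 492574/237205 (U = 2*(((89648 + 104130) + 52509)/(43 + 237162)) = 2*((193778 + 52509)/237205) = 2*(246287*(1/237205)) = 2*(246287/237205) = 492574/237205 ≈ 2.0766)
-370820 - U = -370820 - 1*492574/237205 = -370820 - 492574/237205 = -87960850674/237205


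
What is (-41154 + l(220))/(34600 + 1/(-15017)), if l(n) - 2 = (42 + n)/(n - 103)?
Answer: -72299676874/60791819283 ≈ -1.1893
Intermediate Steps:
l(n) = 2 + (42 + n)/(-103 + n) (l(n) = 2 + (42 + n)/(n - 103) = 2 + (42 + n)/(-103 + n))
(-41154 + l(220))/(34600 + 1/(-15017)) = (-41154 + (-164 + 3*220)/(-103 + 220))/(34600 + 1/(-15017)) = (-41154 + (-164 + 660)/117)/(34600 - 1/15017) = (-41154 + (1/117)*496)/(519588199/15017) = (-41154 + 496/117)*(15017/519588199) = -4814522/117*15017/519588199 = -72299676874/60791819283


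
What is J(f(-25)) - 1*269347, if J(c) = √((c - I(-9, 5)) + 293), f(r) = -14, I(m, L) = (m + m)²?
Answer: -269347 + 3*I*√5 ≈ -2.6935e+5 + 6.7082*I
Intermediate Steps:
I(m, L) = 4*m² (I(m, L) = (2*m)² = 4*m²)
J(c) = √(-31 + c) (J(c) = √((c - 4*(-9)²) + 293) = √((c - 4*81) + 293) = √((c - 1*324) + 293) = √((c - 324) + 293) = √((-324 + c) + 293) = √(-31 + c))
J(f(-25)) - 1*269347 = √(-31 - 14) - 1*269347 = √(-45) - 269347 = 3*I*√5 - 269347 = -269347 + 3*I*√5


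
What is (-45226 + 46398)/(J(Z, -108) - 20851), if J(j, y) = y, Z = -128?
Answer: -1172/20959 ≈ -0.055919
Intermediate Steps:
(-45226 + 46398)/(J(Z, -108) - 20851) = (-45226 + 46398)/(-108 - 20851) = 1172/(-20959) = 1172*(-1/20959) = -1172/20959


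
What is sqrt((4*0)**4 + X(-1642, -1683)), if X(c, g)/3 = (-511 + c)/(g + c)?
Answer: sqrt(859047)/665 ≈ 1.3938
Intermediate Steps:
X(c, g) = 3*(-511 + c)/(c + g) (X(c, g) = 3*((-511 + c)/(g + c)) = 3*((-511 + c)/(c + g)) = 3*(-511 + c)/(c + g))
sqrt((4*0)**4 + X(-1642, -1683)) = sqrt((4*0)**4 + 3*(-511 - 1642)/(-1642 - 1683)) = sqrt(0**4 + 3*(-2153)/(-3325)) = sqrt(0 + 3*(-1/3325)*(-2153)) = sqrt(0 + 6459/3325) = sqrt(6459/3325) = sqrt(859047)/665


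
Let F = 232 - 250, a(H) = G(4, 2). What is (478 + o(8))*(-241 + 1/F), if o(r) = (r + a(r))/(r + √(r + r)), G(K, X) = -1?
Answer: -24918877/216 ≈ -1.1537e+5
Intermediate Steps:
a(H) = -1
F = -18
o(r) = (-1 + r)/(r + √2*√r) (o(r) = (r - 1)/(r + √(r + r)) = (-1 + r)/(r + √(2*r)) = (-1 + r)/(r + √2*√r))
(478 + o(8))*(-241 + 1/F) = (478 + (-1 + 8)/(8 + √2*√8))*(-241 + 1/(-18)) = (478 + 7/(8 + √2*(2*√2)))*(-241 - 1/18) = (478 + 7/(8 + 4))*(-4339/18) = (478 + 7/12)*(-4339/18) = (5743/12)*(-4339/18) = -24918877/216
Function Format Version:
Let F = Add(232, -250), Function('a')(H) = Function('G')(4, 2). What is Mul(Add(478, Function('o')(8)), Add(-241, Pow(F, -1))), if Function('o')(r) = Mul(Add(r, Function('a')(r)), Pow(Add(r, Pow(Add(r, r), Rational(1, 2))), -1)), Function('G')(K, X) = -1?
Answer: Rational(-24918877, 216) ≈ -1.1537e+5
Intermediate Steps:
Function('a')(H) = -1
F = -18
Function('o')(r) = Mul(Pow(Add(r, Mul(Pow(2, Rational(1, 2)), Pow(r, Rational(1, 2)))), -1), Add(-1, r)) (Function('o')(r) = Mul(Add(r, -1), Pow(Add(r, Pow(Add(r, r), Rational(1, 2))), -1)) = Mul(Add(-1, r), Pow(Add(r, Pow(Mul(2, r), Rational(1, 2))), -1)) = Mul(Add(-1, r), Pow(Add(r, Mul(Pow(2, Rational(1, 2)), Pow(r, Rational(1, 2)))), -1)) = Mul(Pow(Add(r, Mul(Pow(2, Rational(1, 2)), Pow(r, Rational(1, 2)))), -1), Add(-1, r)))
Mul(Add(478, Function('o')(8)), Add(-241, Pow(F, -1))) = Mul(Add(478, Mul(Pow(Add(8, Mul(Pow(2, Rational(1, 2)), Pow(8, Rational(1, 2)))), -1), Add(-1, 8))), Add(-241, Pow(-18, -1))) = Mul(Add(478, Mul(Pow(Add(8, Mul(Pow(2, Rational(1, 2)), Mul(2, Pow(2, Rational(1, 2))))), -1), 7)), Add(-241, Rational(-1, 18))) = Mul(Add(478, Mul(Pow(Add(8, 4), -1), 7)), Rational(-4339, 18)) = Mul(Add(478, Mul(Pow(12, -1), 7)), Rational(-4339, 18)) = Mul(Add(478, Mul(Rational(1, 12), 7)), Rational(-4339, 18)) = Mul(Add(478, Rational(7, 12)), Rational(-4339, 18)) = Mul(Rational(5743, 12), Rational(-4339, 18)) = Rational(-24918877, 216)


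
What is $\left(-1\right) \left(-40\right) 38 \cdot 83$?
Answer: $126160$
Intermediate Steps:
$\left(-1\right) \left(-40\right) 38 \cdot 83 = 40 \cdot 38 \cdot 83 = 1520 \cdot 83 = 126160$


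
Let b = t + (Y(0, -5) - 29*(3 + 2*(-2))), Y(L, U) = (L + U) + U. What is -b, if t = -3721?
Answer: 3702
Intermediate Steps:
Y(L, U) = L + 2*U
b = -3702 (b = -3721 + ((0 + 2*(-5)) - 29*(3 + 2*(-2))) = -3721 + ((0 - 10) - 29*(3 - 4)) = -3721 + (-10 - 29*(-1)) = -3721 + (-10 + 29) = -3721 + 19 = -3702)
-b = -1*(-3702) = 3702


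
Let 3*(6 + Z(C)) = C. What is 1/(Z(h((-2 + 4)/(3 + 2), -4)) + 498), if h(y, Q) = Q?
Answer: 3/1472 ≈ 0.0020380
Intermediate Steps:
Z(C) = -6 + C/3
1/(Z(h((-2 + 4)/(3 + 2), -4)) + 498) = 1/((-6 + (⅓)*(-4)) + 498) = 1/((-6 - 4/3) + 498) = 1/(-22/3 + 498) = 1/(1472/3) = 3/1472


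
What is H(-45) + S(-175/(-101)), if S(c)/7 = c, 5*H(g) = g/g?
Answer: 6226/505 ≈ 12.329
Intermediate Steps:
H(g) = ⅕ (H(g) = (g/g)/5 = (⅕)*1 = ⅕)
S(c) = 7*c
H(-45) + S(-175/(-101)) = ⅕ + 7*(-175/(-101)) = ⅕ + 7*(-175*(-1/101)) = ⅕ + 7*(175/101) = ⅕ + 1225/101 = 6226/505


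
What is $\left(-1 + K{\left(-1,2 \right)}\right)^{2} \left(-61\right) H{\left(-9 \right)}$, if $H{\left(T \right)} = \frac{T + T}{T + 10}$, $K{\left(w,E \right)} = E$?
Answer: $1098$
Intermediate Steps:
$H{\left(T \right)} = \frac{2 T}{10 + T}$
$\left(-1 + K{\left(-1,2 \right)}\right)^{2} \left(-61\right) H{\left(-9 \right)} = \left(-1 + 2\right)^{2} \left(-61\right) 2 \left(-9\right) \frac{1}{10 - 9} = 1^{2} \left(-61\right) 2 \left(-9\right) 1^{-1} = 1 \left(-61\right) 2 \left(-9\right) 1 = \left(-61\right) \left(-18\right) = 1098$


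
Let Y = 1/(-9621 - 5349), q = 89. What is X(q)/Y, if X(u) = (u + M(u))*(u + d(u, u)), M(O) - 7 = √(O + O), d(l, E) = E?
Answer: -255807360 - 2664660*√178 ≈ -2.9136e+8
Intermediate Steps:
M(O) = 7 + √2*√O (M(O) = 7 + √(O + O) = 7 + √(2*O) = 7 + √2*√O)
Y = -1/14970 (Y = 1/(-14970) = -1/14970 ≈ -6.6800e-5)
X(u) = 2*u*(7 + u + √2*√u) (X(u) = (u + (7 + √2*√u))*(u + u) = (7 + u + √2*√u)*(2*u) = 2*u*(7 + u + √2*√u))
X(q)/Y = (2*89*(7 + 89 + √2*√89))/(-1/14970) = (2*89*(7 + 89 + √178))*(-14970) = (2*89*(96 + √178))*(-14970) = (17088 + 178*√178)*(-14970) = -255807360 - 2664660*√178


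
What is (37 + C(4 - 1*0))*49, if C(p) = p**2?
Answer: 2597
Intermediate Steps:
(37 + C(4 - 1*0))*49 = (37 + (4 - 1*0)**2)*49 = (37 + (4 + 0)**2)*49 = (37 + 4**2)*49 = (37 + 16)*49 = 53*49 = 2597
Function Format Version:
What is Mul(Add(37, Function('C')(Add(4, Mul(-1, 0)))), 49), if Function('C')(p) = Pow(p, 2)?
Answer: 2597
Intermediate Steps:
Mul(Add(37, Function('C')(Add(4, Mul(-1, 0)))), 49) = Mul(Add(37, Pow(Add(4, Mul(-1, 0)), 2)), 49) = Mul(Add(37, Pow(Add(4, 0), 2)), 49) = Mul(Add(37, Pow(4, 2)), 49) = Mul(Add(37, 16), 49) = Mul(53, 49) = 2597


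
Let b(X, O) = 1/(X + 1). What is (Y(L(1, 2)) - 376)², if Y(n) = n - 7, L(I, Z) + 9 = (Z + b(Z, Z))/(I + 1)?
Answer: 5499025/36 ≈ 1.5275e+5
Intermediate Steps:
b(X, O) = 1/(1 + X)
L(I, Z) = -9 + (Z + 1/(1 + Z))/(1 + I) (L(I, Z) = -9 + (Z + 1/(1 + Z))/(I + 1) = -9 + (Z + 1/(1 + Z))/(1 + I))
Y(n) = -7 + n
(Y(L(1, 2)) - 376)² = ((-7 + (1 - (1 + 2)*(9 - 1*2 + 9*1))/((1 + 1)*(1 + 2))) - 376)² = ((-7 + (1 - 1*3*(9 - 2 + 9))/(2*3)) - 376)² = ((-7 + (½)*(⅓)*(1 - 1*3*16)) - 376)² = ((-7 + (½)*(⅓)*(1 - 48)) - 376)² = ((-7 + (½)*(⅓)*(-47)) - 376)² = ((-7 - 47/6) - 376)² = (-89/6 - 376)² = (-2345/6)² = 5499025/36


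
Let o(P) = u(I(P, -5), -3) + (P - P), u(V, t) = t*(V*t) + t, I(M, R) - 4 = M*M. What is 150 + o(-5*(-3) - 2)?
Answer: 1704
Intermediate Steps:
I(M, R) = 4 + M**2 (I(M, R) = 4 + M*M = 4 + M**2)
u(V, t) = t + V*t**2 (u(V, t) = V*t**2 + t = t + V*t**2)
o(P) = 33 + 9*P**2 (o(P) = -3*(1 + (4 + P**2)*(-3)) + (P - P) = -3*(1 + (-12 - 3*P**2)) + 0 = -3*(-11 - 3*P**2) + 0 = (33 + 9*P**2) + 0 = 33 + 9*P**2)
150 + o(-5*(-3) - 2) = 150 + (33 + 9*(-5*(-3) - 2)**2) = 150 + (33 + 9*(15 - 2)**2) = 150 + (33 + 9*13**2) = 150 + (33 + 9*169) = 150 + (33 + 1521) = 150 + 1554 = 1704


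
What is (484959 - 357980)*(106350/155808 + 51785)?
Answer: 170757626652295/25968 ≈ 6.5757e+9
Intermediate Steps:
(484959 - 357980)*(106350/155808 + 51785) = 126979*(106350*(1/155808) + 51785) = 126979*(17725/25968 + 51785) = 126979*(1344770605/25968) = 170757626652295/25968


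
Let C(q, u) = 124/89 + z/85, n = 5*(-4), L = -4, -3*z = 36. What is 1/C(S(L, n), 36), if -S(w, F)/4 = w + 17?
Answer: 7565/9472 ≈ 0.79867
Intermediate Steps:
z = -12 (z = -⅓*36 = -12)
n = -20
S(w, F) = -68 - 4*w (S(w, F) = -4*(w + 17) = -4*(17 + w) = -68 - 4*w)
C(q, u) = 9472/7565 (C(q, u) = 124/89 - 12/85 = 9472/7565)
1/C(S(L, n), 36) = 1/(9472/7565) = 7565/9472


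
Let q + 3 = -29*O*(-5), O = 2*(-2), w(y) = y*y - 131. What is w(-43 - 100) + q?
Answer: 19735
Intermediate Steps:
w(y) = -131 + y² (w(y) = y² - 131 = -131 + y²)
O = -4
q = -583 (q = -3 - 29*(-4)*(-5) = -3 + 116*(-5) = -3 - 580 = -583)
w(-43 - 100) + q = (-131 + (-43 - 100)²) - 583 = (-131 + (-143)²) - 583 = (-131 + 20449) - 583 = 20318 - 583 = 19735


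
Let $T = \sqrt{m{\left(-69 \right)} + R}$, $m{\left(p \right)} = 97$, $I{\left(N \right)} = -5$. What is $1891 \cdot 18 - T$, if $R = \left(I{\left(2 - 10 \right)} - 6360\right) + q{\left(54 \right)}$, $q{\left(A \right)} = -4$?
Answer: $34038 - 56 i \sqrt{2} \approx 34038.0 - 79.196 i$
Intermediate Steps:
$R = -6369$ ($R = \left(-5 - 6360\right) - 4 = -6365 - 4 = -6369$)
$T = 56 i \sqrt{2}$ ($T = \sqrt{97 - 6369} = \sqrt{-6272} = 56 i \sqrt{2} \approx 79.196 i$)
$1891 \cdot 18 - T = 1891 \cdot 18 - 56 i \sqrt{2} = 34038 - 56 i \sqrt{2}$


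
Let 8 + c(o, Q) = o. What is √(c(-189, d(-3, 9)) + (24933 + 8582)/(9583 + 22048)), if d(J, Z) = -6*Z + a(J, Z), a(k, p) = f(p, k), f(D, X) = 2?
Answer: 4*I*√12252647422/31631 ≈ 13.998*I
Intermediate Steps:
a(k, p) = 2
d(J, Z) = 2 - 6*Z (d(J, Z) = -6*Z + 2 = 2 - 6*Z)
c(o, Q) = -8 + o
√(c(-189, d(-3, 9)) + (24933 + 8582)/(9583 + 22048)) = √((-8 - 189) + (24933 + 8582)/(9583 + 22048)) = √(-197 + 33515/31631) = √(-6197792/31631) = 4*I*√12252647422/31631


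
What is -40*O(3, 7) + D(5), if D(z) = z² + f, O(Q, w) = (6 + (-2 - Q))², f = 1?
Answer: -14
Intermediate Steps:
O(Q, w) = (4 - Q)²
D(z) = 1 + z² (D(z) = z² + 1 = 1 + z²)
-40*O(3, 7) + D(5) = -40*(-4 + 3)² + (1 + 5²) = -40*(-1)² + (1 + 25) = -40*1 + 26 = -40 + 26 = -14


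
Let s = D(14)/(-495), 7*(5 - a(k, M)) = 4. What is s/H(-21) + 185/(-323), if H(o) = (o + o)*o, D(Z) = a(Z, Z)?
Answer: -565394063/987129990 ≈ -0.57277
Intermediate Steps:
a(k, M) = 31/7 (a(k, M) = 5 - ⅐*4 = 5 - 4/7 = 31/7)
D(Z) = 31/7
H(o) = 2*o² (H(o) = (2*o)*o = 2*o²)
s = -31/3465 (s = (31/7)/(-495) = (31/7)*(-1/495) = -31/3465 ≈ -0.0089466)
s/H(-21) + 185/(-323) = -31/(3465*(2*(-21)²)) + 185/(-323) = -31/(3465*(2*441)) + 185*(-1/323) = -31/3465/882 - 185/323 = -31/3465*1/882 - 185/323 = -31/3056130 - 185/323 = -565394063/987129990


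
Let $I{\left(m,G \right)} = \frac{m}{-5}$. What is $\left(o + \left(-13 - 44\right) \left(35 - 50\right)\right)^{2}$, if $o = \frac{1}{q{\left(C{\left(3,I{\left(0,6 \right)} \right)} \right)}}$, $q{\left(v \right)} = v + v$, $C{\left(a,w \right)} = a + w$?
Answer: $\frac{26327161}{36} \approx 7.3131 \cdot 10^{5}$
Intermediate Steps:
$I{\left(m,G \right)} = - \frac{m}{5}$ ($I{\left(m,G \right)} = m \left(- \frac{1}{5}\right) = - \frac{m}{5}$)
$q{\left(v \right)} = 2 v$
$o = \frac{1}{6}$ ($o = \frac{1}{2 \left(3 - 0\right)} = \frac{1}{2 \left(3 + 0\right)} = \frac{1}{2 \cdot 3} = \frac{1}{6} \approx 0.16667$)
$\left(o + \left(-13 - 44\right) \left(35 - 50\right)\right)^{2} = \left(\frac{1}{6} + \left(-13 - 44\right) \left(35 - 50\right)\right)^{2} = \left(\frac{1}{6} - -855\right)^{2} = \left(\frac{1}{6} + 855\right)^{2} = \left(\frac{5131}{6}\right)^{2} = \frac{26327161}{36}$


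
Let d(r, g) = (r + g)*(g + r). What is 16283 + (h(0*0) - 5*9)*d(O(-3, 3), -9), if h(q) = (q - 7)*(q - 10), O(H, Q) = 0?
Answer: 18308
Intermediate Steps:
d(r, g) = (g + r)² (d(r, g) = (g + r)*(g + r) = (g + r)²)
h(q) = (-10 + q)*(-7 + q) (h(q) = (-7 + q)*(-10 + q) = (-10 + q)*(-7 + q))
16283 + (h(0*0) - 5*9)*d(O(-3, 3), -9) = 16283 + ((70 + (0*0)² - 0*0) - 5*9)*(-9 + 0)² = 16283 + ((70 + 0² - 17*0) - 45)*(-9)² = 16283 + ((70 + 0 + 0) - 45)*81 = 16283 + (70 - 45)*81 = 16283 + 25*81 = 16283 + 2025 = 18308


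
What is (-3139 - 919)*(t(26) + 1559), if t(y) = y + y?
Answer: -6537438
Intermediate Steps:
t(y) = 2*y
(-3139 - 919)*(t(26) + 1559) = (-3139 - 919)*(2*26 + 1559) = -4058*(52 + 1559) = -4058*1611 = -6537438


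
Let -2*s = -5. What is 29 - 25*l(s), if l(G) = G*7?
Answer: -817/2 ≈ -408.50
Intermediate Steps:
s = 5/2 (s = -½*(-5) = 5/2 ≈ 2.5000)
l(G) = 7*G
29 - 25*l(s) = 29 - 175*5/2 = 29 - 25*35/2 = 29 - 875/2 = -817/2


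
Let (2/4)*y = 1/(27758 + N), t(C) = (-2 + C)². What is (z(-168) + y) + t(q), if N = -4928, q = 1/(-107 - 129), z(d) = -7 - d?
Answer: 104912866471/635769840 ≈ 165.02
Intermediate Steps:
q = -1/236 (q = 1/(-236) = -1/236 ≈ -0.0042373)
y = 1/11415 (y = 2/(27758 - 4928) = 2/22830 = 2*(1/22830) = 1/11415 ≈ 8.7604e-5)
(z(-168) + y) + t(q) = ((-7 - 1*(-168)) + 1/11415) + (-2 - 1/236)² = ((-7 + 168) + 1/11415) + (-473/236)² = (161 + 1/11415) + 223729/55696 = 1837816/11415 + 223729/55696 = 104912866471/635769840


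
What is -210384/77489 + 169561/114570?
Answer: -10964582551/8877914730 ≈ -1.2350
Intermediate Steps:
-210384/77489 + 169561/114570 = -10964582551/8877914730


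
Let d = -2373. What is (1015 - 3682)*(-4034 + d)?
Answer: 17087469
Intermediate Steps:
(1015 - 3682)*(-4034 + d) = (1015 - 3682)*(-4034 - 2373) = -2667*(-6407) = 17087469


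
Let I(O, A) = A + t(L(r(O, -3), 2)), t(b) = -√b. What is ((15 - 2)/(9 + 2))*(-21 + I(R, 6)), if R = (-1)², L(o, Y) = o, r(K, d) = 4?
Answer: -221/11 ≈ -20.091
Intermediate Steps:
R = 1
I(O, A) = -2 + A (I(O, A) = A - √4 = A - 1*2 = A - 2 = -2 + A)
((15 - 2)/(9 + 2))*(-21 + I(R, 6)) = ((15 - 2)/(9 + 2))*(-21 + (-2 + 6)) = (13/11)*(-21 + 4) = (13*(1/11))*(-17) = (13/11)*(-17) = -221/11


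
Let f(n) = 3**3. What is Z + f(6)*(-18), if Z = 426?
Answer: -60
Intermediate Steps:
f(n) = 27
Z + f(6)*(-18) = 426 + 27*(-18) = 426 - 486 = -60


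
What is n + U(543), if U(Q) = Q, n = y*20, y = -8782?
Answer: -175097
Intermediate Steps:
n = -175640 (n = -8782*20 = -175640)
n + U(543) = -175640 + 543 = -175097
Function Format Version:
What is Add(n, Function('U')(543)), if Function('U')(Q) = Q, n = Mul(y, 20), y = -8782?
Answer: -175097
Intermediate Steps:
n = -175640 (n = Mul(-8782, 20) = -175640)
Add(n, Function('U')(543)) = Add(-175640, 543) = -175097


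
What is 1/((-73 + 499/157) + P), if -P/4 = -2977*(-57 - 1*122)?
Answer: -157/334661486 ≈ -4.6913e-7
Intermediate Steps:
P = -2131532 (P = -(-11908)*(-57 - 1*122) = -(-11908)*(-57 - 122) = -(-11908)*(-179) = -4*532883 = -2131532)
1/((-73 + 499/157) + P) = 1/((-73 + 499/157) - 2131532) = 1/(-10962/157 - 2131532) = 1/(-334661486/157) = -157/334661486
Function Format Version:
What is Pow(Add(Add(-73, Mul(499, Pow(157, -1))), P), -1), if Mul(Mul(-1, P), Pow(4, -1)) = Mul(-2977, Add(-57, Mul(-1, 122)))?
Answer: Rational(-157, 334661486) ≈ -4.6913e-7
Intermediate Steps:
P = -2131532 (P = Mul(-4, Mul(-2977, Add(-57, Mul(-1, 122)))) = Mul(-4, Mul(-2977, Add(-57, -122))) = Mul(-4, Mul(-2977, -179)) = Mul(-4, 532883) = -2131532)
Pow(Add(Add(-73, Mul(499, Pow(157, -1))), P), -1) = Pow(Add(Add(-73, Mul(499, Pow(157, -1))), -2131532), -1) = Pow(Add(Add(-73, Mul(499, Rational(1, 157))), -2131532), -1) = Pow(Add(Add(-73, Rational(499, 157)), -2131532), -1) = Pow(Add(Rational(-10962, 157), -2131532), -1) = Pow(Rational(-334661486, 157), -1) = Rational(-157, 334661486)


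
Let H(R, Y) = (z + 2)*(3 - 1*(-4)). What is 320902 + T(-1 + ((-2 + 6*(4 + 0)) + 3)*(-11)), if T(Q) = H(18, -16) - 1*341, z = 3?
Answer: 320596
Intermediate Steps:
H(R, Y) = 35 (H(R, Y) = (3 + 2)*(3 - 1*(-4)) = 5*(3 + 4) = 5*7 = 35)
T(Q) = -306 (T(Q) = 35 - 1*341 = 35 - 341 = -306)
320902 + T(-1 + ((-2 + 6*(4 + 0)) + 3)*(-11)) = 320902 - 306 = 320596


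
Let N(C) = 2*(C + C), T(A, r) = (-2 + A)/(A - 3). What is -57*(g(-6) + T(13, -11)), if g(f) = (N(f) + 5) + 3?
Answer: 8493/10 ≈ 849.30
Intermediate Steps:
T(A, r) = (-2 + A)/(-3 + A)
N(C) = 4*C (N(C) = 2*(2*C) = 4*C)
g(f) = 8 + 4*f (g(f) = (4*f + 5) + 3 = (5 + 4*f) + 3 = 8 + 4*f)
-57*(g(-6) + T(13, -11)) = -57*((8 + 4*(-6)) + (-2 + 13)/(-3 + 13)) = -57*((8 - 24) + 11/10) = -57*(-16 + (⅒)*11) = -57*(-16 + 11/10) = -57*(-149/10) = 8493/10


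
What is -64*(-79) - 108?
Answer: 4948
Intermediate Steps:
-64*(-79) - 108 = 5056 - 108 = 4948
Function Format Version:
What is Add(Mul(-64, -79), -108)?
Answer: 4948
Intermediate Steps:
Add(Mul(-64, -79), -108) = Add(5056, -108) = 4948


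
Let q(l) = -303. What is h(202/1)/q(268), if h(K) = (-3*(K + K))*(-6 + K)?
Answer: 784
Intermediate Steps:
h(K) = -6*K*(-6 + K) (h(K) = (-6*K)*(-6 + K) = -6*K*(-6 + K))
h(202/1)/q(268) = (6*(202/1)*(6 - 202/1))/(-303) = (6*(202*1)*(6 - 202))*(-1/303) = (6*202*(6 - 1*202))*(-1/303) = (6*202*(6 - 202))*(-1/303) = (6*202*(-196))*(-1/303) = -237552*(-1/303) = 784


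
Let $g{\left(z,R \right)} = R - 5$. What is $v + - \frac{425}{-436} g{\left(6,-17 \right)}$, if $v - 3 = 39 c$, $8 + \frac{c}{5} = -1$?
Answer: $- \frac{386611}{218} \approx -1773.4$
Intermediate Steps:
$g{\left(z,R \right)} = -5 + R$
$c = -45$ ($c = -40 + 5 \left(-1\right) = -40 - 5 = -45$)
$v = -1752$ ($v = 3 + 39 \left(-45\right) = 3 - 1755 = -1752$)
$v + - \frac{425}{-436} g{\left(6,-17 \right)} = -1752 + - \frac{425}{-436} \left(-5 - 17\right) = -1752 + \left(-425\right) \left(- \frac{1}{436}\right) \left(-22\right) = -1752 + \frac{425}{436} \left(-22\right) = -1752 - \frac{4675}{218} = - \frac{386611}{218}$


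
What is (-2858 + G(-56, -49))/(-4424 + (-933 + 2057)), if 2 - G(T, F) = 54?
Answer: 97/110 ≈ 0.88182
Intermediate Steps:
G(T, F) = -52 (G(T, F) = 2 - 1*54 = 2 - 54 = -52)
(-2858 + G(-56, -49))/(-4424 + (-933 + 2057)) = (-2858 - 52)/(-4424 + (-933 + 2057)) = -2910/(-4424 + 1124) = -2910/(-3300) = -2910*(-1/3300) = 97/110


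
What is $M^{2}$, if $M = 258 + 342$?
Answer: $360000$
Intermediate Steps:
$M = 600$
$M^{2} = 600^{2} = 360000$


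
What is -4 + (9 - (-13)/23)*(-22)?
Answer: -4932/23 ≈ -214.43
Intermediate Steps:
-4 + (9 - (-13)/23)*(-22) = -4 + (9 - 1*(-13/23))*(-22) = -4 + (9 + 13/23)*(-22) = -4 + (220/23)*(-22) = -4 - 4840/23 = -4932/23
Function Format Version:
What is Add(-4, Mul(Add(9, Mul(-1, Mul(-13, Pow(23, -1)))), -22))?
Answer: Rational(-4932, 23) ≈ -214.43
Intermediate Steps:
Add(-4, Mul(Add(9, Mul(-1, Mul(-13, Pow(23, -1)))), -22)) = Add(-4, Mul(Add(9, Mul(-1, Mul(-13, Rational(1, 23)))), -22)) = Add(-4, Mul(Add(9, Mul(-1, Rational(-13, 23))), -22)) = Add(-4, Mul(Add(9, Rational(13, 23)), -22)) = Add(-4, Mul(Rational(220, 23), -22)) = Add(-4, Rational(-4840, 23)) = Rational(-4932, 23)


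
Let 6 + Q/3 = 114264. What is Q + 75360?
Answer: 418134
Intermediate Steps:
Q = 342774 (Q = -18 + 3*114264 = -18 + 342792 = 342774)
Q + 75360 = 342774 + 75360 = 418134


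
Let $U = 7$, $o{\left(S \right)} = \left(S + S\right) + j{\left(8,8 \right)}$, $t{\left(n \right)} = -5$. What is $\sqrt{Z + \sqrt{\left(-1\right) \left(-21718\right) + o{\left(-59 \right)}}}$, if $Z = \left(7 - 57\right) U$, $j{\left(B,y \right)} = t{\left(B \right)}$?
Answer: $\sqrt{-350 + \sqrt{21595}} \approx 14.249 i$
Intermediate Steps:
$j{\left(B,y \right)} = -5$
$o{\left(S \right)} = -5 + 2 S$ ($o{\left(S \right)} = \left(S + S\right) - 5 = 2 S - 5 = -5 + 2 S$)
$Z = -350$ ($Z = \left(7 - 57\right) 7 = \left(-50\right) 7 = -350$)
$\sqrt{Z + \sqrt{\left(-1\right) \left(-21718\right) + o{\left(-59 \right)}}} = \sqrt{-350 + \sqrt{\left(-1\right) \left(-21718\right) + \left(-5 + 2 \left(-59\right)\right)}} = \sqrt{-350 + \sqrt{21718 - 123}} = \sqrt{-350 + \sqrt{21595}}$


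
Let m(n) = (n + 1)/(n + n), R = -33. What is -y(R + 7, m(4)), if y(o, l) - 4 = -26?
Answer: 22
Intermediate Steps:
m(n) = (1 + n)/(2*n) (m(n) = (1 + n)/((2*n)) = (1 + n)*(1/(2*n)) = (1 + n)/(2*n))
y(o, l) = -22 (y(o, l) = 4 - 26 = -22)
-y(R + 7, m(4)) = -1*(-22) = 22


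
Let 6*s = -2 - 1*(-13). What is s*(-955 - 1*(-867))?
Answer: -484/3 ≈ -161.33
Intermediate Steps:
s = 11/6 (s = (-2 - 1*(-13))/6 = (-2 + 13)/6 = (⅙)*11 = 11/6 ≈ 1.8333)
s*(-955 - 1*(-867)) = 11*(-955 - 1*(-867))/6 = 11*(-955 + 867)/6 = (11/6)*(-88) = -484/3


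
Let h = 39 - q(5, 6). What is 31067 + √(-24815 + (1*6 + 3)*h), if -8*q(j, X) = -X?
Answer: 31067 + I*√97883/2 ≈ 31067.0 + 156.43*I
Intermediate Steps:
q(j, X) = X/8 (q(j, X) = -(-1)*X/8 = X/8)
h = 153/4 (h = 39 - 6/8 = 39 - 1*¾ = 39 - ¾ = 153/4 ≈ 38.250)
31067 + √(-24815 + (1*6 + 3)*h) = 31067 + √(-24815 + (1*6 + 3)*(153/4)) = 31067 + √(-24815 + (6 + 3)*(153/4)) = 31067 + √(-24815 + 9*(153/4)) = 31067 + √(-24815 + 1377/4) = 31067 + √(-97883/4) = 31067 + I*√97883/2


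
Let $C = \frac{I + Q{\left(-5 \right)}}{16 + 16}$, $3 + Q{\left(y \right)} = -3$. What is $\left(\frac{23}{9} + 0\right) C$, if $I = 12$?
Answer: $\frac{23}{48} \approx 0.47917$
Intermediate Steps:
$Q{\left(y \right)} = -6$ ($Q{\left(y \right)} = -3 - 3 = -6$)
$C = \frac{3}{16}$ ($C = \frac{12 - 6}{16 + 16} = \frac{6}{32} = 6 \cdot \frac{1}{32} = \frac{3}{16} \approx 0.1875$)
$\left(\frac{23}{9} + 0\right) C = \left(\frac{23}{9} + 0\right) \frac{3}{16} = \frac{23}{9} \cdot \frac{3}{16} = \frac{23}{48}$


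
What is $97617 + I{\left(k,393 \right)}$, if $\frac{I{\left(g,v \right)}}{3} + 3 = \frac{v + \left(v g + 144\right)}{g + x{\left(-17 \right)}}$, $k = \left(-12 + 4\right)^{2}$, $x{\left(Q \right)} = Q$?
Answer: $\frac{4664643}{47} \approx 99248.0$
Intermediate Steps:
$k = 64$ ($k = \left(-8\right)^{2} = 64$)
$I{\left(g,v \right)} = -9 + \frac{3 \left(144 + v + g v\right)}{-17 + g}$ ($I{\left(g,v \right)} = -9 + 3 \frac{v + \left(v g + 144\right)}{g - 17} = -9 + 3 \frac{v + \left(g v + 144\right)}{-17 + g} = -9 + 3 \frac{v + \left(144 + g v\right)}{-17 + g} = -9 + 3 \frac{144 + v + g v}{-17 + g} = -9 + \frac{3 \left(144 + v + g v\right)}{-17 + g}$)
$97617 + I{\left(k,393 \right)} = 97617 + \frac{3 \left(195 + 393 - 192 + 64 \cdot 393\right)}{-17 + 64} = 97617 + \frac{3 \left(195 + 393 - 192 + 25152\right)}{47} = 97617 + 3 \cdot \frac{1}{47} \cdot 25548 = 97617 + \frac{76644}{47} = \frac{4664643}{47}$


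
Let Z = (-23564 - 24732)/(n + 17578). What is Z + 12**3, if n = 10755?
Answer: 48911128/28333 ≈ 1726.3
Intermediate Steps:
Z = -48296/28333 (Z = (-23564 - 24732)/(10755 + 17578) = -48296/28333 ≈ -1.7046)
Z + 12**3 = -48296/28333 + 12**3 = -48296/28333 + 1728 = 48911128/28333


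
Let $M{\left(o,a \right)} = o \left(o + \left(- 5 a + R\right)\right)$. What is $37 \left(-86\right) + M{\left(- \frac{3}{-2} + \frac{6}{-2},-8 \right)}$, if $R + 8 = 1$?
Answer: $- \frac{12917}{4} \approx -3229.3$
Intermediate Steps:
$R = -7$ ($R = -8 + 1 = -7$)
$M{\left(o,a \right)} = o \left(-7 + o - 5 a\right)$ ($M{\left(o,a \right)} = o \left(o - \left(7 + 5 a\right)\right) = o \left(-7 + o - 5 a\right)$)
$37 \left(-86\right) + M{\left(- \frac{3}{-2} + \frac{6}{-2},-8 \right)} = 37 \left(-86\right) + \left(- \frac{3}{-2} + \frac{6}{-2}\right) \left(-7 + \left(- \frac{3}{-2} + \frac{6}{-2}\right) - -40\right) = -3182 + \left(\left(-3\right) \left(- \frac{1}{2}\right) + 6 \left(- \frac{1}{2}\right)\right) \left(-7 + \left(\left(-3\right) \left(- \frac{1}{2}\right) + 6 \left(- \frac{1}{2}\right)\right) + 40\right) = -3182 + \left(\frac{3}{2} - 3\right) \left(-7 + \left(\frac{3}{2} - 3\right) + 40\right) = -3182 - \frac{3 \left(-7 - \frac{3}{2} + 40\right)}{2} = -3182 - \frac{189}{4} = - \frac{12917}{4}$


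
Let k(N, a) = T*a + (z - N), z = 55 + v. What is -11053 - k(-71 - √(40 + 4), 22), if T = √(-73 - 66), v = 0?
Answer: -11179 - 2*√11 - 22*I*√139 ≈ -11186.0 - 259.38*I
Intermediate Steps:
z = 55 (z = 55 + 0 = 55)
T = I*√139 (T = √(-139) = I*√139 ≈ 11.79*I)
k(N, a) = 55 - N + I*a*√139 (k(N, a) = (I*√139)*a + (55 - N) = I*a*√139 + (55 - N) = 55 - N + I*a*√139)
-11053 - k(-71 - √(40 + 4), 22) = -11053 - (55 - (-71 - √(40 + 4)) + I*22*√139) = -11053 - (55 - (-71 - √44) + 22*I*√139) = -11053 - (55 - (-71 - 2*√11) + 22*I*√139) = -11053 - (55 + (71 + 2*√11) + 22*I*√139) = -11053 - (126 + 2*√11 + 22*I*√139) = -11053 + (-126 - 2*√11 - 22*I*√139) = -11179 - 2*√11 - 22*I*√139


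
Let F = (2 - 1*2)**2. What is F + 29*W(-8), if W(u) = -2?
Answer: -58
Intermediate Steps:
F = 0 (F = (2 - 2)**2 = 0**2 = 0)
F + 29*W(-8) = 0 + 29*(-2) = 0 - 58 = -58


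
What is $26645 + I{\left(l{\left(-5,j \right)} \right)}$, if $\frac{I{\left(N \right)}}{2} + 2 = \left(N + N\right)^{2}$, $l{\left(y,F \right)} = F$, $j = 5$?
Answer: $26841$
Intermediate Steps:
$I{\left(N \right)} = -4 + 8 N^{2}$ ($I{\left(N \right)} = -4 + 2 \left(N + N\right)^{2} = -4 + 2 \left(2 N\right)^{2} = -4 + 2 \cdot 4 N^{2} = -4 + 8 N^{2}$)
$26645 + I{\left(l{\left(-5,j \right)} \right)} = 26645 - \left(4 - 8 \cdot 5^{2}\right) = 26645 + \left(-4 + 8 \cdot 25\right) = 26645 + \left(-4 + 200\right) = 26645 + 196 = 26841$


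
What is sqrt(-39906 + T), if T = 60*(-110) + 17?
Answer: I*sqrt(46489) ≈ 215.61*I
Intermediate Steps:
T = -6583 (T = -6600 + 17 = -6583)
sqrt(-39906 + T) = sqrt(-39906 - 6583) = sqrt(-46489) = I*sqrt(46489)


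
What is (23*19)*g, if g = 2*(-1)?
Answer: -874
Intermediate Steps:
g = -2
(23*19)*g = (23*19)*(-2) = 437*(-2) = -874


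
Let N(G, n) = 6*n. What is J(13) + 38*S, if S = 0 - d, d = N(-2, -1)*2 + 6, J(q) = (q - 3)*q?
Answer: 358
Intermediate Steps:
J(q) = q*(-3 + q) (J(q) = (-3 + q)*q = q*(-3 + q))
d = -6 (d = (6*(-1))*2 + 6 = -6*2 + 6 = -12 + 6 = -6)
S = 6 (S = 0 - 1*(-6) = 0 + 6 = 6)
J(13) + 38*S = 13*(-3 + 13) + 38*6 = 13*10 + 228 = 130 + 228 = 358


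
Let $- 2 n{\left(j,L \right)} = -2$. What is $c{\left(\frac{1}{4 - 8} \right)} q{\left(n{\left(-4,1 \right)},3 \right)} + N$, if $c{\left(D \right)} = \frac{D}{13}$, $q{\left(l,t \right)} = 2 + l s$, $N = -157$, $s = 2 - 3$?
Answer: $- \frac{8165}{52} \approx -157.02$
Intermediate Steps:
$n{\left(j,L \right)} = 1$ ($n{\left(j,L \right)} = \left(- \frac{1}{2}\right) \left(-2\right) = 1$)
$s = -1$
$q{\left(l,t \right)} = 2 - l$ ($q{\left(l,t \right)} = 2 + l \left(-1\right) = 2 - l$)
$c{\left(D \right)} = \frac{D}{13}$ ($c{\left(D \right)} = D \frac{1}{13} = \frac{D}{13}$)
$c{\left(\frac{1}{4 - 8} \right)} q{\left(n{\left(-4,1 \right)},3 \right)} + N = \frac{1}{13 \left(4 - 8\right)} \left(2 - 1\right) - 157 = \frac{1}{13 \left(-4\right)} \left(2 - 1\right) - 157 = \frac{1}{13} \left(- \frac{1}{4}\right) 1 - 157 = \left(- \frac{1}{52}\right) 1 - 157 = - \frac{1}{52} - 157 = - \frac{8165}{52}$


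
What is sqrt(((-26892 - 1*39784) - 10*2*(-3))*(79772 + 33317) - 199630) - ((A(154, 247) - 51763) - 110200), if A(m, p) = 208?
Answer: 161755 + I*sqrt(7533736454) ≈ 1.6176e+5 + 86797.0*I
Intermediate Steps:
sqrt(((-26892 - 1*39784) - 10*2*(-3))*(79772 + 33317) - 199630) - ((A(154, 247) - 51763) - 110200) = sqrt(((-26892 - 1*39784) - 10*2*(-3))*(79772 + 33317) - 199630) - ((208 - 51763) - 110200) = sqrt(((-26892 - 39784) - 20*(-3))*113089 - 199630) - (-51555 - 110200) = sqrt((-66676 + 60)*113089 - 199630) - 1*(-161755) = sqrt(-66616*113089 - 199630) + 161755 = sqrt(-7533536824 - 199630) + 161755 = sqrt(-7533736454) + 161755 = I*sqrt(7533736454) + 161755 = 161755 + I*sqrt(7533736454)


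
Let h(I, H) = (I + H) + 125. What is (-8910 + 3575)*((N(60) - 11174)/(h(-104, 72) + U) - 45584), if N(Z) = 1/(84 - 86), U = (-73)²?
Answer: 2637278532075/10844 ≈ 2.4320e+8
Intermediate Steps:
U = 5329
N(Z) = -½ (N(Z) = 1/(-2) = -½)
h(I, H) = 125 + H + I (h(I, H) = (H + I) + 125 = 125 + H + I)
(-8910 + 3575)*((N(60) - 11174)/(h(-104, 72) + U) - 45584) = (-8910 + 3575)*((-½ - 11174)/((125 + 72 - 104) + 5329) - 45584) = -5335*(-22349/(2*(93 + 5329)) - 45584) = -5335*(-22349/2/5422 - 45584) = -5335*(-22349/2*1/5422 - 45584) = -5335*(-22349/10844 - 45584) = -5335*(-494335245/10844) = 2637278532075/10844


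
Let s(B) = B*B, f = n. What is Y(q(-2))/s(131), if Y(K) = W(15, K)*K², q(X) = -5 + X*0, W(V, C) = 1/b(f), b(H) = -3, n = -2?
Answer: -25/51483 ≈ -0.00048560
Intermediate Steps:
f = -2
s(B) = B²
W(V, C) = -⅓ (W(V, C) = 1/(-3) = -⅓)
q(X) = -5 (q(X) = -5 + 0 = -5)
Y(K) = -K²/3
Y(q(-2))/s(131) = (-⅓*(-5)²)/(131²) = -⅓*25/17161 = -25/3*1/17161 = -25/51483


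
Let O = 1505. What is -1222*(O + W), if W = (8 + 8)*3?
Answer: -1897766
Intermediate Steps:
W = 48 (W = 16*3 = 48)
-1222*(O + W) = -1222*(1505 + 48) = -1222*1553 = -1897766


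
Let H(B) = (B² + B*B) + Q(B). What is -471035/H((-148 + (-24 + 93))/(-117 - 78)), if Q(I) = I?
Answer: -17911105875/27887 ≈ -6.4227e+5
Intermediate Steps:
H(B) = B + 2*B² (H(B) = (B² + B*B) + B = (B² + B²) + B = 2*B² + B = B + 2*B²)
-471035/H((-148 + (-24 + 93))/(-117 - 78)) = -471035*(-117 - 78)/((1 + 2*((-148 + (-24 + 93))/(-117 - 78)))*(-148 + (-24 + 93))) = -471035*(-195/((1 + 2*((-148 + 69)/(-195)))*(-148 + 69))) = -471035*195/(79*(1 + 2*(-79*(-1/195)))) = -471035*195/(79*(1 + 2*(79/195))) = -471035*195/(79*(1 + 158/195)) = -471035/((79/195)*(353/195)) = -471035/27887/38025 = -471035*38025/27887 = -17911105875/27887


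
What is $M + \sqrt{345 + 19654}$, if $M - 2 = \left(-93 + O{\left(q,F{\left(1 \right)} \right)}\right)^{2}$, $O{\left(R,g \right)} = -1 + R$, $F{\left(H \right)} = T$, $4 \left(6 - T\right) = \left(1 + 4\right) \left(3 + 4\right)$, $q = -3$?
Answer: $9411 + \sqrt{19999} \approx 9552.4$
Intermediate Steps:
$T = - \frac{11}{4}$ ($T = 6 - \frac{\left(1 + 4\right) \left(3 + 4\right)}{4} = 6 - \frac{5 \cdot 7}{4} = 6 - \frac{35}{4} = - \frac{11}{4} \approx -2.75$)
$F{\left(H \right)} = - \frac{11}{4}$
$M = 9411$ ($M = 2 + \left(-93 - 4\right)^{2} = 2 + \left(-97\right)^{2} = 2 + 9409 = 9411$)
$M + \sqrt{345 + 19654} = 9411 + \sqrt{345 + 19654} = 9411 + \sqrt{19999}$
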